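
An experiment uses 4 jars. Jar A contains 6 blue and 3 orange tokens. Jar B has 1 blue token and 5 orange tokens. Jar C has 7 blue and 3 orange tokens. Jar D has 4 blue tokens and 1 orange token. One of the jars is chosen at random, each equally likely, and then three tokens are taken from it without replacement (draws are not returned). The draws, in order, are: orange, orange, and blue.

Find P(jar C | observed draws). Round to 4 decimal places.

Under each hypothesis, the probability of the observed sequence is: P(data | jar A) = (3/9)(2/8)(6/7) = 0.071429; P(data | jar B) = (5/6)(4/5)(1/4) = 0.16667; P(data | jar C) = (3/10)(2/9)(7/8) = 0.058333; P(data | jar D) = (1/5)(0/4) = 0.
Weighting by the prior gives 1/4 · 0.071429 = 0.017857, 1/4 · 0.16667 = 0.041667, 1/4 · 0.058333 = 0.014583, 1/4 · 0 = 0; these sum to 0.074107.
Therefore the posterior P(jar C | data) = (0.014583) / (0.074107) = 0.19679.

0.1968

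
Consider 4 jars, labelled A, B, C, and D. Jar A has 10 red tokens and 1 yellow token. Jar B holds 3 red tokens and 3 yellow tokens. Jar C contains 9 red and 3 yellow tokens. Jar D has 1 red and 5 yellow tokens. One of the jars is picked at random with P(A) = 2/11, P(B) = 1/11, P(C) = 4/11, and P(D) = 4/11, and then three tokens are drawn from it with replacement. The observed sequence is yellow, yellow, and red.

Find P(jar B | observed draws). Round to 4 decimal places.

0.1581

For each hypothesis, P(data | H) works out to: P(data | jar A) = (1/11)(1/11)(10/11) = 0.0075131; P(data | jar B) = (3/6)(3/6)(3/6) = 0.125; P(data | jar C) = (3/12)(3/12)(9/12) = 0.046875; P(data | jar D) = (5/6)(5/6)(1/6) = 0.11574.
Multiplying each by its prior: 2/11 · 0.0075131 = 0.001366, 1/11 · 0.125 = 0.011364, 4/11 · 0.046875 = 0.017045, 4/11 · 0.11574 = 0.042088; summing to 0.071863.
So P(jar B | data) = (0.011364) / (0.071863) = 0.15813.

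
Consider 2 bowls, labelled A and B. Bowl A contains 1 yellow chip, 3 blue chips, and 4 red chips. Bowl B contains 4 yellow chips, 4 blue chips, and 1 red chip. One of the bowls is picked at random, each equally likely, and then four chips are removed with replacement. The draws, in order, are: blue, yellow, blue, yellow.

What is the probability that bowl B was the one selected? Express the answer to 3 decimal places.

The likelihood of the observed sequence under each hypothesis: P(data | bowl A) = (3/8)(1/8)(3/8)(1/8) = 0.0021973; P(data | bowl B) = (4/9)(4/9)(4/9)(4/9) = 0.039018.
Multiplying each by its prior: 1/2 · 0.0021973 = 0.0010986, 1/2 · 0.039018 = 0.019509; summing to 0.020608.
Hence P(bowl B | data) = (0.019509) / (0.020608) = 0.94669.

0.947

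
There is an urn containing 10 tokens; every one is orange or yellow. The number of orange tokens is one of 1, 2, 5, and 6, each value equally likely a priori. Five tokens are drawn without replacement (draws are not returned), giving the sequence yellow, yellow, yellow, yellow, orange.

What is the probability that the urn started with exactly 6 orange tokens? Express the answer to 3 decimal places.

0.020

Compute the likelihood of the observed sequence for each case: P(data | r = 1) = (9/10)(8/9)(7/8)(6/7)(1/6) = 0.1; P(data | r = 2) = (8/10)(7/9)(6/8)(5/7)(2/6) = 0.11111; P(data | r = 5) = (5/10)(4/9)(3/8)(2/7)(5/6) = 0.019841; P(data | r = 6) = (4/10)(3/9)(2/8)(1/7)(6/6) = 0.0047619.
Multiplying each by its prior: 1/4 · 0.1 = 0.025, 1/4 · 0.11111 = 0.027778, 1/4 · 0.019841 = 0.0049603, 1/4 · 0.0047619 = 0.0011905; summing to 0.058929.
Hence P(r = 6 | data) = (0.0011905) / (0.058929) = 0.020202.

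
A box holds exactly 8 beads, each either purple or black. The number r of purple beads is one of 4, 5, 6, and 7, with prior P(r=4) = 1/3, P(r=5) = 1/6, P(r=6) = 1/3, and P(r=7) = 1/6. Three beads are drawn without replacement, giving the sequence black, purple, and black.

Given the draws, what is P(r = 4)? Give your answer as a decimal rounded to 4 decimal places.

The likelihood of the observed sequence under each hypothesis: P(data | r = 4) = (4/8)(4/7)(3/6) = 1/7; P(data | r = 5) = (3/8)(5/7)(2/6) = 5/56; P(data | r = 6) = (2/8)(6/7)(1/6) = 1/28; P(data | r = 7) = (1/8)(7/7)(0/6) = 0.
Multiplying each by its prior: 1/3 · 1/7 = 1/21, 1/6 · 5/56 = 5/336, 1/3 · 1/28 = 1/84, 1/6 · 0 = 0; with total 25/336.
So P(r = 4 | data) = (1/21) / (25/336) = 16/25.

0.6400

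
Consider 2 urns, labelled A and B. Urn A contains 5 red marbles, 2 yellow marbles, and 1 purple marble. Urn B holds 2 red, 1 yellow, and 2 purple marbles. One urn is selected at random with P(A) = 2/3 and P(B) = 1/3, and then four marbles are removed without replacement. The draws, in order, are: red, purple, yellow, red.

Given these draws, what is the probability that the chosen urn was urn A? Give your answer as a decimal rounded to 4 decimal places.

The likelihood of the observed sequence under each hypothesis: P(data | urn A) = (5/8)(1/7)(2/6)(4/5) = 1/42; P(data | urn B) = (2/5)(2/4)(1/3)(1/2) = 1/30.
Weighting by the prior gives 2/3 · 1/42 = 1/63, 1/3 · 1/30 = 1/90; with total 17/630.
Hence P(urn A | data) = (1/63) / (17/630) = 10/17.

0.5882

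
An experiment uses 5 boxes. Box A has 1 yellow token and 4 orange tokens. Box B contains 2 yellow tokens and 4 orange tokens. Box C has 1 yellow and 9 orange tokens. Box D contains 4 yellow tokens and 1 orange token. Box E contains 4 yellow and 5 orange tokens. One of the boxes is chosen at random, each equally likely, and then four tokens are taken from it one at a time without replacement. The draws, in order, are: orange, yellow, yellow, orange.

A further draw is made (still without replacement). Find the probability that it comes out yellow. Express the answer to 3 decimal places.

For each hypothesis, P(data | H) works out to: P(data | box A) = (4/5)(1/4)(0/3) = 0; P(data | box B) = (4/6)(2/5)(1/4)(3/3) = 0.066667; P(data | box C) = (9/10)(1/9)(0/8) = 0; P(data | box D) = (1/5)(4/4)(3/3)(0/2) = 0; P(data | box E) = (5/9)(4/8)(3/7)(4/6) = 0.079365.
Weighting by the prior gives 1/5 · 0 = 0, 1/5 · 0.066667 = 0.013333, 1/5 · 0 = 0, 1/5 · 0 = 0, 1/5 · 0.079365 = 0.015873; these sum to 0.029206.
The posterior is then P(box A | data) = 0, P(box B | data) = 0.45652, P(box C | data) = 0, P(box D | data) = 0, P(box E | data) = 0.54348.
So P(yellow next | data) = Σ P(yellow next | H) P(H | data) = (0)(0.45652) + (2/5)(0.54348) = 0.21739.

0.217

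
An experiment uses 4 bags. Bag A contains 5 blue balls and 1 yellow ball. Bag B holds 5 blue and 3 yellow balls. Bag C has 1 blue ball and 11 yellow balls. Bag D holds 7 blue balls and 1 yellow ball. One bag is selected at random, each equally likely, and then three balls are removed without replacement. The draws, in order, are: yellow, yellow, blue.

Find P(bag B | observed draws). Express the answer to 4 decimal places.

The likelihood of the observed sequence under each hypothesis: P(data | bag A) = (1/6)(0/5) = 0; P(data | bag B) = (3/8)(2/7)(5/6) = 5/56; P(data | bag C) = (11/12)(10/11)(1/10) = 1/12; P(data | bag D) = (1/8)(0/7) = 0.
Weighting by the prior gives 1/4 · 0 = 0, 1/4 · 5/56 = 5/224, 1/4 · 1/12 = 1/48, 1/4 · 0 = 0; with total 29/672.
By Bayes' rule, P(bag B | data) = (5/224) / (29/672) = 15/29.

0.5172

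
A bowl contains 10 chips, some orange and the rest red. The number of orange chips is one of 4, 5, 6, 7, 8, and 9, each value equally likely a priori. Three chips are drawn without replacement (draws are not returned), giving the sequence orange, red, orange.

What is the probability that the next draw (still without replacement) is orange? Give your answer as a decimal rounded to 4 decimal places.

For each hypothesis, P(data | H) works out to: P(data | r = 4) = (4/10)(6/9)(3/8) = 0.1; P(data | r = 5) = (5/10)(5/9)(4/8) = 0.13889; P(data | r = 6) = (6/10)(4/9)(5/8) = 0.16667; P(data | r = 7) = (7/10)(3/9)(6/8) = 0.175; P(data | r = 8) = (8/10)(2/9)(7/8) = 0.15556; P(data | r = 9) = (9/10)(1/9)(8/8) = 0.1.
The prior-weighted likelihoods are 1/6 · 0.1 = 0.016667, 1/6 · 0.13889 = 0.023148, 1/6 · 0.16667 = 0.027778, 1/6 · 0.175 = 0.029167, 1/6 · 0.15556 = 0.025926, 1/6 · 0.1 = 0.016667; summing to 0.13935.
Normalising, the posterior is P(r = 4 | data) = 0.1196, P(r = 5 | data) = 0.16611, P(r = 6 | data) = 0.19934, P(r = 7 | data) = 0.2093, P(r = 8 | data) = 0.18605, P(r = 9 | data) = 0.1196.
The predictive probability is P(orange next | data) = (2/7)(0.1196) + (3/7)(0.16611) + (4/7)(0.19934) + (5/7)(0.2093) + (6/7)(0.18605) + (1)(0.1196) = 0.64784.

0.6478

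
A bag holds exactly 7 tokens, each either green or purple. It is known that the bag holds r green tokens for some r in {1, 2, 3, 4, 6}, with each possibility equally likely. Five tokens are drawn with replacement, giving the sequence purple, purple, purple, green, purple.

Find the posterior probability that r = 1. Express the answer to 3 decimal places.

The likelihood of the observed sequence under each hypothesis: P(data | r = 1) = (6/7)(6/7)(6/7)(1/7)(6/7) = 0.077111; P(data | r = 2) = (5/7)(5/7)(5/7)(2/7)(5/7) = 0.074374; P(data | r = 3) = (4/7)(4/7)(4/7)(3/7)(4/7) = 0.045695; P(data | r = 4) = (3/7)(3/7)(3/7)(4/7)(3/7) = 0.019278; P(data | r = 6) = (1/7)(1/7)(1/7)(6/7)(1/7) = 0.00035699.
Multiplying each by its prior: 1/5 · 0.077111 = 0.015422, 1/5 · 0.074374 = 0.014875, 1/5 · 0.045695 = 0.009139, 1/5 · 0.019278 = 0.0038555, 1/5 · 0.00035699 = 7.1399e-05; these sum to 0.043363.
By Bayes' rule, P(r = 1 | data) = (0.015422) / (0.043363) = 0.35565.

0.356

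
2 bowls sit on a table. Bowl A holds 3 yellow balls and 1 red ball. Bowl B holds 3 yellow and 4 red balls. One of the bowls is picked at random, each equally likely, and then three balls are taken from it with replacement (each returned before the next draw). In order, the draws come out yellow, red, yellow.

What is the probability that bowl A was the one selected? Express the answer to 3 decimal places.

For each hypothesis, P(data | H) works out to: P(data | bowl A) = (3/4)(1/4)(3/4) = 0.14062; P(data | bowl B) = (3/7)(4/7)(3/7) = 0.10496.
Weighting by the prior gives 1/2 · 0.14062 = 0.070312, 1/2 · 0.10496 = 0.052478; these sum to 0.12279.
Hence P(bowl A | data) = (0.070312) / (0.12279) = 0.57262.

0.573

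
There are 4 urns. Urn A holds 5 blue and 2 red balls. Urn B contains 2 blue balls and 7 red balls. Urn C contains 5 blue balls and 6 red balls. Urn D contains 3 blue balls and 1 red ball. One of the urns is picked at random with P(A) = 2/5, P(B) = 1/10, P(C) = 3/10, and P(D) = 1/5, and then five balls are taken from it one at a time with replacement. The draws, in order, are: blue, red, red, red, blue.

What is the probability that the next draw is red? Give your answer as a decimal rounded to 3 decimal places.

The likelihood of the observed sequence under each hypothesis: P(data | urn A) = (5/7)(2/7)(2/7)(2/7)(5/7) = 0.0119; P(data | urn B) = (2/9)(7/9)(7/9)(7/9)(2/9) = 0.023235; P(data | urn C) = (5/11)(6/11)(6/11)(6/11)(5/11) = 0.03353; P(data | urn D) = (3/4)(1/4)(1/4)(1/4)(3/4) = 0.0087891.
The prior-weighted likelihoods are 2/5 · 0.0119 = 0.0047599, 1/10 · 0.023235 = 0.0023235, 3/10 · 0.03353 = 0.010059, 1/5 · 0.0087891 = 0.0017578; summing to 0.0189.
Dividing through by the total gives posterior P(urn A | data) = 0.25185, P(urn B | data) = 0.12294, P(urn C | data) = 0.53221, P(urn D | data) = 0.093005.
Averaging over the posterior, P(red next | data) = (2/7)(0.25185) + (7/9)(0.12294) + (6/11)(0.53221) + (1/4)(0.093005) = 0.48112.

0.481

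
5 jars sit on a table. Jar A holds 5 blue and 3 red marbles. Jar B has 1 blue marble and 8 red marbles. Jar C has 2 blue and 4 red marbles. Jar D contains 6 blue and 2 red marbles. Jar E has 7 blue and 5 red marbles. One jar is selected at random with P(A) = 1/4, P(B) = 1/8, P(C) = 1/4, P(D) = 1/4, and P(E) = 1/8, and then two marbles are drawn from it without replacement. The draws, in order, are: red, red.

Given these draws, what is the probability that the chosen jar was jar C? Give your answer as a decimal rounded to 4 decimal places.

0.3970

Under each hypothesis, the probability of the observed sequence is: P(data | jar A) = (3/8)(2/7) = 0.10714; P(data | jar B) = (8/9)(7/8) = 0.77778; P(data | jar C) = (4/6)(3/5) = 0.4; P(data | jar D) = (2/8)(1/7) = 0.035714; P(data | jar E) = (5/12)(4/11) = 0.15152.
Weighting by the prior gives 1/4 · 0.10714 = 0.026786, 1/8 · 0.77778 = 0.097222, 1/4 · 0.4 = 0.1, 1/4 · 0.035714 = 0.0089286, 1/8 · 0.15152 = 0.018939; with total 0.25188.
Hence P(jar C | data) = (0.1) / (0.25188) = 0.39702.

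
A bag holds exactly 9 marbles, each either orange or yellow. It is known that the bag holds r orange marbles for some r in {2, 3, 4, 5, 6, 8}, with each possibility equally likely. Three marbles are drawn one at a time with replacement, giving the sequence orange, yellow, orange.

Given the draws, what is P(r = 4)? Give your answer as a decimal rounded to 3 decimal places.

0.184

The likelihood of the observed sequence under each hypothesis: P(data | r = 2) = (2/9)(7/9)(2/9) = 0.038409; P(data | r = 3) = (3/9)(6/9)(3/9) = 0.074074; P(data | r = 4) = (4/9)(5/9)(4/9) = 0.10974; P(data | r = 5) = (5/9)(4/9)(5/9) = 0.13717; P(data | r = 6) = (6/9)(3/9)(6/9) = 0.14815; P(data | r = 8) = (8/9)(1/9)(8/9) = 0.087791.
Multiplying each by its prior: 1/6 · 0.038409 = 0.0064015, 1/6 · 0.074074 = 0.012346, 1/6 · 0.10974 = 0.01829, 1/6 · 0.13717 = 0.022862, 1/6 · 0.14815 = 0.024691, 1/6 · 0.087791 = 0.014632; with total 0.099223.
Therefore the posterior P(r = 4 | data) = (0.01829) / (0.099223) = 0.18433.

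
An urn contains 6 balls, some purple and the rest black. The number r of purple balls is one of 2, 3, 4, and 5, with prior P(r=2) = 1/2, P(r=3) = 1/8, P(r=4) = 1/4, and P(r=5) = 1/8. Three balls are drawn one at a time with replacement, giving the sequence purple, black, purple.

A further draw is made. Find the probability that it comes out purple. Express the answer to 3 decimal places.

The likelihood of the observed sequence under each hypothesis: P(data | r = 2) = (2/6)(4/6)(2/6) = 0.074074; P(data | r = 3) = (3/6)(3/6)(3/6) = 0.125; P(data | r = 4) = (4/6)(2/6)(4/6) = 0.14815; P(data | r = 5) = (5/6)(1/6)(5/6) = 0.11574.
Multiplying each by its prior: 1/2 · 0.074074 = 0.037037, 1/8 · 0.125 = 0.015625, 1/4 · 0.14815 = 0.037037, 1/8 · 0.11574 = 0.014468; summing to 0.10417.
Dividing through by the total gives posterior P(r = 2 | data) = 0.35556, P(r = 3 | data) = 0.15, P(r = 4 | data) = 0.35556, P(r = 5 | data) = 0.13889.
Averaging over the posterior, P(purple next | data) = (1/3)(0.35556) + (1/2)(0.15) + (2/3)(0.35556) + (5/6)(0.13889) = 0.5463.

0.546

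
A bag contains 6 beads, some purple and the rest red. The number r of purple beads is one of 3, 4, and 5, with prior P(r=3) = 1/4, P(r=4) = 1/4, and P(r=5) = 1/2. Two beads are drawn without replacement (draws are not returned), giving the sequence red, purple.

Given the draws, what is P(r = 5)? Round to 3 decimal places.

0.370

Compute the likelihood of the observed sequence for each case: P(data | r = 3) = (3/6)(3/5) = 3/10; P(data | r = 4) = (2/6)(4/5) = 4/15; P(data | r = 5) = (1/6)(5/5) = 1/6.
Weighting by the prior gives 1/4 · 3/10 = 3/40, 1/4 · 4/15 = 1/15, 1/2 · 1/6 = 1/12; these sum to 9/40.
Hence P(r = 5 | data) = (1/12) / (9/40) = 10/27.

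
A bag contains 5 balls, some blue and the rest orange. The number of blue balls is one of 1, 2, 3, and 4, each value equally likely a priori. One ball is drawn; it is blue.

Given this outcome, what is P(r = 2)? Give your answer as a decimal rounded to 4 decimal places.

0.2000

For each hypothesis, P(data | H) works out to: P(data | r = 1) = (1/5) = 1/5; P(data | r = 2) = (2/5) = 2/5; P(data | r = 3) = (3/5) = 3/5; P(data | r = 4) = (4/5) = 4/5.
The prior-weighted likelihoods are 1/4 · 1/5 = 1/20, 1/4 · 2/5 = 1/10, 1/4 · 3/5 = 3/20, 1/4 · 4/5 = 1/5; these sum to 1/2.
So P(r = 2 | data) = (1/10) / (1/2) = 1/5.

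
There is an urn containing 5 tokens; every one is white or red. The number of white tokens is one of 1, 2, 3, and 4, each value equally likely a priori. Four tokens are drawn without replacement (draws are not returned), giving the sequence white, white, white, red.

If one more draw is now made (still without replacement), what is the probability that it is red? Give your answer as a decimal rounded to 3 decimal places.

0.333

Under each hypothesis, the probability of the observed sequence is: P(data | r = 1) = (1/5)(0/4) = 0; P(data | r = 2) = (2/5)(1/4)(0/3) = 0; P(data | r = 3) = (3/5)(2/4)(1/3)(2/2) = 1/10; P(data | r = 4) = (4/5)(3/4)(2/3)(1/2) = 1/5.
Weighting by the prior gives 1/4 · 0 = 0, 1/4 · 0 = 0, 1/4 · 1/10 = 1/40, 1/4 · 1/5 = 1/20; summing to 3/40.
Normalising, the posterior is P(r = 1 | data) = 0, P(r = 2 | data) = 0, P(r = 3 | data) = 1/3, P(r = 4 | data) = 2/3.
So P(red next | data) = Σ P(red next | H) P(H | data) = (1)(1/3) + (0)(2/3) = 1/3.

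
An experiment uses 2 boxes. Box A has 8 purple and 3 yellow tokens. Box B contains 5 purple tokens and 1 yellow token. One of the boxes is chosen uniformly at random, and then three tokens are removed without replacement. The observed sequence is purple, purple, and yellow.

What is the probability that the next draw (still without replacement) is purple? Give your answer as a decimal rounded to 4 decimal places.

0.8739

Under each hypothesis, the probability of the observed sequence is: P(data | box A) = (8/11)(7/10)(3/9) = 28/165; P(data | box B) = (5/6)(4/5)(1/4) = 1/6.
Multiplying each by its prior: 1/2 · 28/165 = 14/165, 1/2 · 1/6 = 1/12; with total 37/220.
Normalising, the posterior is P(box A | data) = 56/111, P(box B | data) = 55/111.
The predictive probability is P(purple next | data) = (3/4)(56/111) + (1)(55/111) = 97/111.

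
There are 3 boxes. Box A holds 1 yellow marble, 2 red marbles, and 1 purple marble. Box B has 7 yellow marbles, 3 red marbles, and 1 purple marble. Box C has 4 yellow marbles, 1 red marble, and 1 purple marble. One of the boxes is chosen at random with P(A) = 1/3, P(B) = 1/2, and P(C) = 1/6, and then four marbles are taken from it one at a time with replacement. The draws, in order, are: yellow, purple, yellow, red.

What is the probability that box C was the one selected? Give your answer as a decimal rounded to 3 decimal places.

Under each hypothesis, the probability of the observed sequence is: P(data | box A) = (1/4)(1/4)(1/4)(2/4) = 0.0078125; P(data | box B) = (7/11)(1/11)(7/11)(3/11) = 0.01004; P(data | box C) = (4/6)(1/6)(4/6)(1/6) = 0.012346.
Multiplying each by its prior: 1/3 · 0.0078125 = 0.0026042, 1/2 · 0.01004 = 0.0050201, 1/6 · 0.012346 = 0.0020576; these sum to 0.0096819.
Therefore the posterior P(box C | data) = (0.0020576) / (0.0096819) = 0.21252.

0.213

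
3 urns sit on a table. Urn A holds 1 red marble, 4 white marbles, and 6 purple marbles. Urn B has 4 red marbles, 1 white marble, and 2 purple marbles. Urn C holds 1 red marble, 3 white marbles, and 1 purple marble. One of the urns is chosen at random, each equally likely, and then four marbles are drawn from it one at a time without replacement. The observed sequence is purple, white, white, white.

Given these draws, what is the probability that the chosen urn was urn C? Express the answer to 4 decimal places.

0.7333

Under each hypothesis, the probability of the observed sequence is: P(data | urn A) = (6/11)(4/10)(3/9)(2/8) = 1/55; P(data | urn B) = (2/7)(1/6)(0/5) = 0; P(data | urn C) = (1/5)(3/4)(2/3)(1/2) = 1/20.
The prior-weighted likelihoods are 1/3 · 1/55 = 1/165, 1/3 · 0 = 0, 1/3 · 1/20 = 1/60; these sum to 1/44.
Hence P(urn C | data) = (1/60) / (1/44) = 11/15.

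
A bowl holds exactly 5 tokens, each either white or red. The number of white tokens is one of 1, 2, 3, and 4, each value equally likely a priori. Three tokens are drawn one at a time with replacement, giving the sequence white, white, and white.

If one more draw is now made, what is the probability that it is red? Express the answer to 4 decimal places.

For each hypothesis, P(data | H) works out to: P(data | r = 1) = (1/5)(1/5)(1/5) = 1/125; P(data | r = 2) = (2/5)(2/5)(2/5) = 8/125; P(data | r = 3) = (3/5)(3/5)(3/5) = 27/125; P(data | r = 4) = (4/5)(4/5)(4/5) = 64/125.
The prior-weighted likelihoods are 1/4 · 1/125 = 1/500, 1/4 · 8/125 = 2/125, 1/4 · 27/125 = 27/500, 1/4 · 64/125 = 16/125; these sum to 1/5.
The posterior is then P(r = 1 | data) = 1/100, P(r = 2 | data) = 2/25, P(r = 3 | data) = 27/100, P(r = 4 | data) = 16/25.
The predictive probability is P(red next | data) = (4/5)(1/100) + (3/5)(2/25) + (2/5)(27/100) + (1/5)(16/25) = 73/250.

0.2920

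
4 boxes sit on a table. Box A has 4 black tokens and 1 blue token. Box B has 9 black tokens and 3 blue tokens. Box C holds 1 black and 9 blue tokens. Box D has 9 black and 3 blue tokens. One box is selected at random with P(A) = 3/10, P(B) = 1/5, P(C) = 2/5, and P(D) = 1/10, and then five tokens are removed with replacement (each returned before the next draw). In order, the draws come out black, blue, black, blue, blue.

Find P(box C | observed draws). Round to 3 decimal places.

0.411

The likelihood of the observed sequence under each hypothesis: P(data | box A) = (4/5)(1/5)(4/5)(1/5)(1/5) = 0.00512; P(data | box B) = (9/12)(3/12)(9/12)(3/12)(3/12) = 0.0087891; P(data | box C) = (1/10)(9/10)(1/10)(9/10)(9/10) = 0.00729; P(data | box D) = (9/12)(3/12)(9/12)(3/12)(3/12) = 0.0087891.
Weighting by the prior gives 3/10 · 0.00512 = 0.001536, 1/5 · 0.0087891 = 0.0017578, 2/5 · 0.00729 = 0.002916, 1/10 · 0.0087891 = 0.00087891; with total 0.0070887.
So P(box C | data) = (0.002916) / (0.0070887) = 0.41136.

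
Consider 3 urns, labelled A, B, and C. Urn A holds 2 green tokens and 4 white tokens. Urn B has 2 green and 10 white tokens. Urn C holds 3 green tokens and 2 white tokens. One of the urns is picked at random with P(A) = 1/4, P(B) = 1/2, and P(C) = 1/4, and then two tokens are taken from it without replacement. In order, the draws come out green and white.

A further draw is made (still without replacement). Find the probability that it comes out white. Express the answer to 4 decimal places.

0.6585

Under each hypothesis, the probability of the observed sequence is: P(data | urn A) = (2/6)(4/5) = 0.26667; P(data | urn B) = (2/12)(10/11) = 0.15152; P(data | urn C) = (3/5)(2/4) = 0.3.
Weighting by the prior gives 1/4 · 0.26667 = 0.066667, 1/2 · 0.15152 = 0.075758, 1/4 · 0.3 = 0.075; these sum to 0.21742.
Normalising, the posterior is P(urn A | data) = 0.30662, P(urn B | data) = 0.34843, P(urn C | data) = 0.34495.
The predictive probability is P(white next | data) = (3/4)(0.30662) + (9/10)(0.34843) + (1/3)(0.34495) = 0.65854.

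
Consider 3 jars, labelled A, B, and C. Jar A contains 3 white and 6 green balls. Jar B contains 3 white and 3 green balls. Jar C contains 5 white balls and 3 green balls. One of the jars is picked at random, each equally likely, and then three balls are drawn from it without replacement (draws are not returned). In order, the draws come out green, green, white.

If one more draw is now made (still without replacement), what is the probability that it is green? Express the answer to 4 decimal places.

Compute the likelihood of the observed sequence for each case: P(data | jar A) = (6/9)(5/8)(3/7) = 5/28; P(data | jar B) = (3/6)(2/5)(3/4) = 3/20; P(data | jar C) = (3/8)(2/7)(5/6) = 5/56.
The prior-weighted likelihoods are 1/3 · 5/28 = 5/84, 1/3 · 3/20 = 1/20, 1/3 · 5/56 = 5/168; with total 39/280.
Dividing through by the total gives posterior P(jar A | data) = 50/117, P(jar B | data) = 14/39, P(jar C | data) = 25/117.
The predictive probability is P(green next | data) = (2/3)(50/117) + (1/3)(14/39) + (1/5)(25/117) = 157/351.

0.4473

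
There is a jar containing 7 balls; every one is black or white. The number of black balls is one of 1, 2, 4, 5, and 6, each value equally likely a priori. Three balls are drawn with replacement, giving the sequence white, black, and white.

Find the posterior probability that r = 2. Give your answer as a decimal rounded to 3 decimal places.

0.338

The likelihood of the observed sequence under each hypothesis: P(data | r = 1) = (6/7)(1/7)(6/7) = 0.10496; P(data | r = 2) = (5/7)(2/7)(5/7) = 0.14577; P(data | r = 4) = (3/7)(4/7)(3/7) = 0.10496; P(data | r = 5) = (2/7)(5/7)(2/7) = 0.058309; P(data | r = 6) = (1/7)(6/7)(1/7) = 0.017493.
The prior-weighted likelihoods are 1/5 · 0.10496 = 0.020991, 1/5 · 0.14577 = 0.029155, 1/5 · 0.10496 = 0.020991, 1/5 · 0.058309 = 0.011662, 1/5 · 0.017493 = 0.0034985; summing to 0.086297.
By Bayes' rule, P(r = 2 | data) = (0.029155) / (0.086297) = 0.33784.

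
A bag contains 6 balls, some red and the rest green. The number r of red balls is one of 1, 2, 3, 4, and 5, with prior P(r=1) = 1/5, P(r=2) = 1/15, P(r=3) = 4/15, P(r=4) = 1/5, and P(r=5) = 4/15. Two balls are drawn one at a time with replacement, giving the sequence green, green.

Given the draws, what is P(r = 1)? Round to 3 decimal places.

Compute the likelihood of the observed sequence for each case: P(data | r = 1) = (5/6)(5/6) = 25/36; P(data | r = 2) = (4/6)(4/6) = 4/9; P(data | r = 3) = (3/6)(3/6) = 1/4; P(data | r = 4) = (2/6)(2/6) = 1/9; P(data | r = 5) = (1/6)(1/6) = 1/36.
Multiplying each by its prior: 1/5 · 25/36 = 5/36, 1/15 · 4/9 = 4/135, 4/15 · 1/4 = 1/15, 1/5 · 1/9 = 1/45, 4/15 · 1/36 = 1/135; these sum to 143/540.
Hence P(r = 1 | data) = (5/36) / (143/540) = 75/143.

0.524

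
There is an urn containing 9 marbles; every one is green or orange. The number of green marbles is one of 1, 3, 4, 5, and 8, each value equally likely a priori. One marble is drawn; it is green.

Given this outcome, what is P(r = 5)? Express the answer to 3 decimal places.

Compute the likelihood of this draw for each case: P(data | r = 1) = (1/9) = 1/9; P(data | r = 3) = (3/9) = 1/3; P(data | r = 4) = (4/9) = 4/9; P(data | r = 5) = (5/9) = 5/9; P(data | r = 8) = (8/9) = 8/9.
Multiplying each by its prior: 1/5 · 1/9 = 1/45, 1/5 · 1/3 = 1/15, 1/5 · 4/9 = 4/45, 1/5 · 5/9 = 1/9, 1/5 · 8/9 = 8/45; with total 7/15.
By Bayes' rule, P(r = 5 | data) = (1/9) / (7/15) = 5/21.

0.238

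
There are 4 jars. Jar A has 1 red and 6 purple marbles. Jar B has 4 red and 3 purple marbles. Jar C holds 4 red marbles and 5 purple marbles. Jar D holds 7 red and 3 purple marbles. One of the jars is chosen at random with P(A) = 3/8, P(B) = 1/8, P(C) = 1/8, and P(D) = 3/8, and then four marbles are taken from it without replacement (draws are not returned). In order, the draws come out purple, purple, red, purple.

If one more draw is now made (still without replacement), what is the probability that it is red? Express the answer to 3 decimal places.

The likelihood of the observed sequence under each hypothesis: P(data | jar A) = (6/7)(5/6)(1/5)(4/4) = 0.14286; P(data | jar B) = (3/7)(2/6)(4/5)(1/4) = 0.028571; P(data | jar C) = (5/9)(4/8)(4/7)(3/6) = 0.079365; P(data | jar D) = (3/10)(2/9)(7/8)(1/7) = 0.0083333.
The prior-weighted likelihoods are 3/8 · 0.14286 = 0.053571, 1/8 · 0.028571 = 0.0035714, 1/8 · 0.079365 = 0.0099206, 3/8 · 0.0083333 = 0.003125; these sum to 0.070188.
Dividing through by the total gives posterior P(jar A | data) = 0.76325, P(jar B | data) = 0.050883, P(jar C | data) = 0.14134, P(jar D | data) = 0.044523.
So P(red next | data) = Σ P(red next | H) P(H | data) = (0)(0.76325) + (1)(0.050883) + (3/5)(0.14134) + (1)(0.044523) = 0.18021.

0.180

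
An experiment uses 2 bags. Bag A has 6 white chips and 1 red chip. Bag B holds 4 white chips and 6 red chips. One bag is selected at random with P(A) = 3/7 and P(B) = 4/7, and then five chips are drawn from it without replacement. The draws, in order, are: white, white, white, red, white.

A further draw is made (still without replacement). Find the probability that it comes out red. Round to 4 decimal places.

The likelihood of the observed sequence under each hypothesis: P(data | bag A) = (6/7)(5/6)(4/5)(1/4)(3/3) = 1/7; P(data | bag B) = (4/10)(3/9)(2/8)(6/7)(1/6) = 1/210.
The prior-weighted likelihoods are 3/7 · 1/7 = 3/49, 4/7 · 1/210 = 2/735; summing to 47/735.
Dividing through by the total gives posterior P(bag A | data) = 45/47, P(bag B | data) = 2/47.
Averaging over the posterior, P(red next | data) = (0)(45/47) + (1)(2/47) = 2/47.

0.0426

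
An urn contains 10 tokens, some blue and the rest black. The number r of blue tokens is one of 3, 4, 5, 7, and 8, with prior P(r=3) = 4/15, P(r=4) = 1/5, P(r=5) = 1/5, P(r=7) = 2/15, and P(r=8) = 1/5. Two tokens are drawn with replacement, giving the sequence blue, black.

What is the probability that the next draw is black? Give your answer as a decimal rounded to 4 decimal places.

For each hypothesis, P(data | H) works out to: P(data | r = 3) = (3/10)(7/10) = 21/100; P(data | r = 4) = (4/10)(6/10) = 6/25; P(data | r = 5) = (5/10)(5/10) = 1/4; P(data | r = 7) = (7/10)(3/10) = 21/100; P(data | r = 8) = (8/10)(2/10) = 4/25.
Multiplying each by its prior: 4/15 · 21/100 = 7/125, 1/5 · 6/25 = 6/125, 1/5 · 1/4 = 1/20, 2/15 · 21/100 = 7/250, 1/5 · 4/25 = 4/125; summing to 107/500.
The posterior is then P(r = 3 | data) = 0.26168, P(r = 4 | data) = 0.2243, P(r = 5 | data) = 0.23364, P(r = 7 | data) = 0.13084, P(r = 8 | data) = 0.14953.
Averaging over the posterior, P(black next | data) = (7/10)(0.26168) + (3/5)(0.2243) + (1/2)(0.23364) + (3/10)(0.13084) + (1/5)(0.14953) = 0.50374.

0.5037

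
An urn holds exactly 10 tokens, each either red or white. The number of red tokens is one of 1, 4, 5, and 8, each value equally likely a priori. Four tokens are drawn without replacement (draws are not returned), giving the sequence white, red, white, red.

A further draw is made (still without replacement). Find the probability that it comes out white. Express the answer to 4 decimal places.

Compute the likelihood of the observed sequence for each case: P(data | r = 1) = (9/10)(1/9)(8/8)(0/7) = 0; P(data | r = 4) = (6/10)(4/9)(5/8)(3/7) = 0.071429; P(data | r = 5) = (5/10)(5/9)(4/8)(4/7) = 0.079365; P(data | r = 8) = (2/10)(8/9)(1/8)(7/7) = 0.022222.
Weighting by the prior gives 1/4 · 0 = 0, 1/4 · 0.071429 = 0.017857, 1/4 · 0.079365 = 0.019841, 1/4 · 0.022222 = 0.0055556; summing to 0.043254.
Normalising, the posterior is P(r = 1 | data) = 0, P(r = 4 | data) = 0.41284, P(r = 5 | data) = 0.45872, P(r = 8 | data) = 0.12844.
The predictive probability is P(white next | data) = (2/3)(0.41284) + (1/2)(0.45872) + (0)(0.12844) = 0.50459.

0.5046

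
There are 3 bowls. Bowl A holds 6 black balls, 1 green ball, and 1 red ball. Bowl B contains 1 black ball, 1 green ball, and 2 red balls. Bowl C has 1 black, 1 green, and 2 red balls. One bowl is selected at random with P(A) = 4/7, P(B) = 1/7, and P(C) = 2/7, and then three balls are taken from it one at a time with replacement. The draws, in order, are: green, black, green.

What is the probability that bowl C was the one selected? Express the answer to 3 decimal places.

Under each hypothesis, the probability of the observed sequence is: P(data | bowl A) = (1/8)(6/8)(1/8) = 3/256; P(data | bowl B) = (1/4)(1/4)(1/4) = 1/64; P(data | bowl C) = (1/4)(1/4)(1/4) = 1/64.
The prior-weighted likelihoods are 4/7 · 3/256 = 3/448, 1/7 · 1/64 = 1/448, 2/7 · 1/64 = 1/224; these sum to 3/224.
By Bayes' rule, P(bowl C | data) = (1/224) / (3/224) = 1/3.

0.333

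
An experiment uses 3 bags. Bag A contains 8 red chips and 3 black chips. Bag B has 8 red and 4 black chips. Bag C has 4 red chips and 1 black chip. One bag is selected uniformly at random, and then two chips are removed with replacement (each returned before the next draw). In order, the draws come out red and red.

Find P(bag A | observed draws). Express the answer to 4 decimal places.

0.3278

Compute the likelihood of the observed sequence for each case: P(data | bag A) = (8/11)(8/11) = 0.52893; P(data | bag B) = (8/12)(8/12) = 0.44444; P(data | bag C) = (4/5)(4/5) = 0.64.
Multiplying each by its prior: 1/3 · 0.52893 = 0.17631, 1/3 · 0.44444 = 0.14815, 1/3 · 0.64 = 0.21333; these sum to 0.53779.
By Bayes' rule, P(bag A | data) = (0.17631) / (0.53779) = 0.32784.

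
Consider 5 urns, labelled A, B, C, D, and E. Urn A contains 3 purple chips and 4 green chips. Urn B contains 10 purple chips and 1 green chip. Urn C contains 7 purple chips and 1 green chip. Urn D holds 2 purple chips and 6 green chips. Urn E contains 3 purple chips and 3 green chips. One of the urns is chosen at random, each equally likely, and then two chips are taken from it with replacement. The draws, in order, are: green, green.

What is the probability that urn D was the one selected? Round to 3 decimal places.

Compute the likelihood of the observed sequence for each case: P(data | urn A) = (4/7)(4/7) = 0.32653; P(data | urn B) = (1/11)(1/11) = 0.0082645; P(data | urn C) = (1/8)(1/8) = 0.015625; P(data | urn D) = (6/8)(6/8) = 0.5625; P(data | urn E) = (3/6)(3/6) = 0.25.
The prior-weighted likelihoods are 1/5 · 0.32653 = 0.065306, 1/5 · 0.0082645 = 0.0016529, 1/5 · 0.015625 = 0.003125, 1/5 · 0.5625 = 0.1125, 1/5 · 0.25 = 0.05; these sum to 0.23258.
By Bayes' rule, P(urn D | data) = (0.1125) / (0.23258) = 0.4837.

0.484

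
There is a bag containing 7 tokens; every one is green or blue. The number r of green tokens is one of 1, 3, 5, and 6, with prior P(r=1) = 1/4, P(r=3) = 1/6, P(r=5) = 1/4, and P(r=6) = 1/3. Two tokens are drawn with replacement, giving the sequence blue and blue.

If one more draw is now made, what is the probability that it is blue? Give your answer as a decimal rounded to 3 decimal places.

Compute the likelihood of the observed sequence for each case: P(data | r = 1) = (6/7)(6/7) = 36/49; P(data | r = 3) = (4/7)(4/7) = 16/49; P(data | r = 5) = (2/7)(2/7) = 4/49; P(data | r = 6) = (1/7)(1/7) = 1/49.
Weighting by the prior gives 1/4 · 36/49 = 9/49, 1/6 · 16/49 = 8/147, 1/4 · 4/49 = 1/49, 1/3 · 1/49 = 1/147; these sum to 13/49.
Dividing through by the total gives posterior P(r = 1 | data) = 9/13, P(r = 3 | data) = 8/39, P(r = 5 | data) = 1/13, P(r = 6 | data) = 1/39.
So P(blue next | data) = Σ P(blue next | H) P(H | data) = (6/7)(9/13) + (4/7)(8/39) + (2/7)(1/13) + (1/7)(1/39) = 67/91.

0.736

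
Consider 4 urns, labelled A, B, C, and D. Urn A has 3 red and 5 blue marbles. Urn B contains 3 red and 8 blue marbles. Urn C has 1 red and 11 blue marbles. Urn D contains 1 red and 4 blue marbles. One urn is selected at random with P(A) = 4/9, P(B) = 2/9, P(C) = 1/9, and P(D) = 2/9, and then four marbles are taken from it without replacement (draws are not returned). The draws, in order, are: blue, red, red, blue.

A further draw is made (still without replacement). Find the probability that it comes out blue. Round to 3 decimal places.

0.775

Under each hypothesis, the probability of the observed sequence is: P(data | urn A) = (5/8)(3/7)(2/6)(4/5) = 0.071429; P(data | urn B) = (8/11)(3/10)(2/9)(7/8) = 0.042424; P(data | urn C) = (11/12)(1/11)(0/10) = 0; P(data | urn D) = (4/5)(1/4)(0/3) = 0.
The prior-weighted likelihoods are 4/9 · 0.071429 = 0.031746, 2/9 · 0.042424 = 0.0094276, 1/9 · 0 = 0, 2/9 · 0 = 0; summing to 0.041174.
The posterior is then P(urn A | data) = 0.77103, P(urn B | data) = 0.22897, P(urn C | data) = 0, P(urn D | data) = 0.
The predictive probability is P(blue next | data) = (3/4)(0.77103) + (6/7)(0.22897) = 0.77453.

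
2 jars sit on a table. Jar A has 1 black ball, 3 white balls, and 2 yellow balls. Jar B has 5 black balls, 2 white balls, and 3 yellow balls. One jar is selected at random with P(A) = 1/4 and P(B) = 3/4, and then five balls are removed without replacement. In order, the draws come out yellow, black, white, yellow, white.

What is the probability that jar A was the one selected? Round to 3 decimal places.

Compute the likelihood of the observed sequence for each case: P(data | jar A) = (2/6)(1/5)(3/4)(1/3)(2/2) = 0.016667; P(data | jar B) = (3/10)(5/9)(2/8)(2/7)(1/6) = 0.0019841.
Weighting by the prior gives 1/4 · 0.016667 = 0.0041667, 3/4 · 0.0019841 = 0.0014881; summing to 0.0056548.
Therefore the posterior P(jar A | data) = (0.0041667) / (0.0056548) = 0.73684.

0.737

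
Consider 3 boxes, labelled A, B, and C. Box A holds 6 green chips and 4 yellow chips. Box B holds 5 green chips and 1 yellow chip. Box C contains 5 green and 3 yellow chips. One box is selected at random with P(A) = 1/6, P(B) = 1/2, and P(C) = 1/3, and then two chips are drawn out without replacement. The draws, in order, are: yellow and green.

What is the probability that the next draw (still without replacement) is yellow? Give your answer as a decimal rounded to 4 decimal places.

0.2139

Compute the likelihood of the observed sequence for each case: P(data | box A) = (4/10)(6/9) = 0.26667; P(data | box B) = (1/6)(5/5) = 0.16667; P(data | box C) = (3/8)(5/7) = 0.26786.
Weighting by the prior gives 1/6 · 0.26667 = 0.044444, 1/2 · 0.16667 = 0.083333, 1/3 · 0.26786 = 0.089286; these sum to 0.21706.
The posterior is then P(box A | data) = 0.20475, P(box B | data) = 0.38391, P(box C | data) = 0.41133.
So P(yellow next | data) = Σ P(yellow next | H) P(H | data) = (3/8)(0.20475) + (0)(0.38391) + (1/3)(0.41133) = 0.21389.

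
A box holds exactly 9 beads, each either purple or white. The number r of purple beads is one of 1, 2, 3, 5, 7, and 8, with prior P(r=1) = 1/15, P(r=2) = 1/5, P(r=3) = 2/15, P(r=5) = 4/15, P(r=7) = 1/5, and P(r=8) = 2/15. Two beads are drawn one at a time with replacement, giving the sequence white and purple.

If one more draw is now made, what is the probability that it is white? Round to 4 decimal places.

0.4931

The likelihood of the observed sequence under each hypothesis: P(data | r = 1) = (8/9)(1/9) = 0.098765; P(data | r = 2) = (7/9)(2/9) = 0.17284; P(data | r = 3) = (6/9)(3/9) = 0.22222; P(data | r = 5) = (4/9)(5/9) = 0.24691; P(data | r = 7) = (2/9)(7/9) = 0.17284; P(data | r = 8) = (1/9)(8/9) = 0.098765.
Weighting by the prior gives 1/15 · 0.098765 = 0.0065844, 1/5 · 0.17284 = 0.034568, 2/15 · 0.22222 = 0.02963, 4/15 · 0.24691 = 0.065844, 1/5 · 0.17284 = 0.034568, 2/15 · 0.098765 = 0.013169; these sum to 0.18436.
The posterior is then P(r = 1 | data) = 0.035714, P(r = 2 | data) = 0.1875, P(r = 3 | data) = 0.16071, P(r = 5 | data) = 0.35714, P(r = 7 | data) = 0.1875, P(r = 8 | data) = 0.071429.
So P(white next | data) = Σ P(white next | H) P(H | data) = (8/9)(0.035714) + (7/9)(0.1875) + (2/3)(0.16071) + (4/9)(0.35714) + (2/9)(0.1875) + (1/9)(0.071429) = 0.49306.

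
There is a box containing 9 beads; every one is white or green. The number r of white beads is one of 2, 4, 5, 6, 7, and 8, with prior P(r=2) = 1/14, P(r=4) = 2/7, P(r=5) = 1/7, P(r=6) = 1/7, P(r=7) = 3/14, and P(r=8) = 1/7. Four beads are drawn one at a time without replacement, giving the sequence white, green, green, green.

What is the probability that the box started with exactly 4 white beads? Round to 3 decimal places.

0.567

Under each hypothesis, the probability of the observed sequence is: P(data | r = 2) = (2/9)(7/8)(6/7)(5/6) = 0.13889; P(data | r = 4) = (4/9)(5/8)(4/7)(3/6) = 0.079365; P(data | r = 5) = (5/9)(4/8)(3/7)(2/6) = 0.039683; P(data | r = 6) = (6/9)(3/8)(2/7)(1/6) = 0.011905; P(data | r = 7) = (7/9)(2/8)(1/7)(0/6) = 0; P(data | r = 8) = (8/9)(1/8)(0/7) = 0.
Multiplying each by its prior: 1/14 · 0.13889 = 0.0099206, 2/7 · 0.079365 = 0.022676, 1/7 · 0.039683 = 0.0056689, 1/7 · 0.011905 = 0.0017007, 3/14 · 0 = 0, 1/7 · 0 = 0; these sum to 0.039966.
So P(r = 4 | data) = (0.022676) / (0.039966) = 0.56738.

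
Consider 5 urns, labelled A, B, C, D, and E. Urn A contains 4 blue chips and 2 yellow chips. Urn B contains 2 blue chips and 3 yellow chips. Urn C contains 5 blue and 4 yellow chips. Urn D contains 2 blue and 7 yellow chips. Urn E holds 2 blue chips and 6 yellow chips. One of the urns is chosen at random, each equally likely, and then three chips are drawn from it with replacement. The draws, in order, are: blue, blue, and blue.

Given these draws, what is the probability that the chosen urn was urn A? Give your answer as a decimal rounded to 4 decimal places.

0.5307

The likelihood of the observed sequence under each hypothesis: P(data | urn A) = (4/6)(4/6)(4/6) = 0.2963; P(data | urn B) = (2/5)(2/5)(2/5) = 0.064; P(data | urn C) = (5/9)(5/9)(5/9) = 0.17147; P(data | urn D) = (2/9)(2/9)(2/9) = 0.010974; P(data | urn E) = (2/8)(2/8)(2/8) = 0.015625.
Weighting by the prior gives 1/5 · 0.2963 = 0.059259, 1/5 · 0.064 = 0.0128, 1/5 · 0.17147 = 0.034294, 1/5 · 0.010974 = 0.0021948, 1/5 · 0.015625 = 0.003125; summing to 0.11167.
So P(urn A | data) = (0.059259) / (0.11167) = 0.53065.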